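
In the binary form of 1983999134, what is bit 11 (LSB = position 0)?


0b1110110010000010110110010011110, position 11 = 1

1


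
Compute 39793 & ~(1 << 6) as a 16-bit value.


39793 & ~(1 << 6) = 39729

39729


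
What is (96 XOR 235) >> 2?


Step 1: 96 ^ 235 = 139
Step 2: 139 >> 2 = 34

34


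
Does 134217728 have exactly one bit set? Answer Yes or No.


0b1000000000000000000000000000. Only one bit set => Yes

Yes


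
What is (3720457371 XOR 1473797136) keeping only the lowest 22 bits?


Step 1: 3720457371 ^ 1473797136 = 2316955787
Step 2: 2316955787 & 4194303 = 1699979

1699979


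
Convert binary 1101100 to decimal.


1101100 in decimal = 108

108


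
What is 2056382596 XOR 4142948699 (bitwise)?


0b1111010100100011110100010000100 ^ 0b11110110111100000110000101011011 = 0b10001100011000011000100111011111 = 2355202527

2355202527


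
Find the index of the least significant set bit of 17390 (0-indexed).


0b100001111101110. Lowest set bit at position 1

1


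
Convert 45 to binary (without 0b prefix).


45 = 101101 in binary

101101


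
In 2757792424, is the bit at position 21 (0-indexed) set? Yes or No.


0b10100100011000001001001010101000, bit 21 = 1. Yes

Yes


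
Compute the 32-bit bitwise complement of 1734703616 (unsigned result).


~0b1100111011001010111101000000000 = 0b10011000100110101000010111111111 = 2560263679 (32-bit unsigned)

2560263679


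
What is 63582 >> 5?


0b1111100001011110 >> 5 = 0b11111000010 = 1986

1986


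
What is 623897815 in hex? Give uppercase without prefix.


623897815 = 252FECD7 hex

252FECD7


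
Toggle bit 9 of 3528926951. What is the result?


3528926951 ^ (1 << 9) = 3528926951 ^ 512 = 3528926439

3528926439


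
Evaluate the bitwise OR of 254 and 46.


0b11111110 | 0b101110 = 0b11111110 = 254

254


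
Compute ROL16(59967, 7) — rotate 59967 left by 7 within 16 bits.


Rotate 0b1110101000111111 left by 7 (16-bit) = 0b1111111110101 = 8181

8181


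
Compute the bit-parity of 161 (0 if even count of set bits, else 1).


0b10100001 has 3 ones => parity 1

1


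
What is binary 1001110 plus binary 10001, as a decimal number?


1001110 + 10001 = 1011111 = 95

95


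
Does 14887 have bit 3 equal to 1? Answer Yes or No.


0b11101000100111, bit 3 = 0. No

No


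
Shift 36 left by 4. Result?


0b100100 << 4 = 0b1001000000 = 576

576


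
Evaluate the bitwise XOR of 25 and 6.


0b11001 ^ 0b110 = 0b11111 = 31

31


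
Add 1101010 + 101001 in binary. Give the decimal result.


1101010 + 101001 = 10010011 = 147

147


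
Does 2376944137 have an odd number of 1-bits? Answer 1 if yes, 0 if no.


0b10001101101011010100101000001001 has 14 ones => parity 0

0


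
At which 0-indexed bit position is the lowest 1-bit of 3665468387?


0b11011010011110101001101111100011. Lowest set bit at position 0

0


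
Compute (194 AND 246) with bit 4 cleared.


Step 1: 194 & 246 = 194
Step 2: 194 & ~(1 << 4) = 194

194


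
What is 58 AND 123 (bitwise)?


0b111010 & 0b1111011 = 0b111010 = 58

58


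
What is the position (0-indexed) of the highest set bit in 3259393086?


0b11000010010001100110010000111110. Highest set bit at position 31

31


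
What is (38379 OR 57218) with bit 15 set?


Step 1: 38379 | 57218 = 57323
Step 2: 57323 | (1 << 15) = 57323 | 32768 = 57323

57323


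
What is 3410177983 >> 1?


0b11001011010000110010111110111111 >> 1 = 0b1100101101000011001011111011111 = 1705088991

1705088991


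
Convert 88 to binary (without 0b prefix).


88 = 1011000 in binary

1011000


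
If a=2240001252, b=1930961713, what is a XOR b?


2240001252 ^ 1930961713 = 4137392085

4137392085


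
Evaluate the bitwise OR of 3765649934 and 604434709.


0b11100000011100110100001000001110 | 0b100100000001101111000100010101 = 0b11100100011101111111001100011111 = 3833066271

3833066271


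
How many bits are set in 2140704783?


0b1111111100110001001000000001111 has 16 set bits

16


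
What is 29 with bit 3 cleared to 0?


29 & ~(1 << 3) = 21

21


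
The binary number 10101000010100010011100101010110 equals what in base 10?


10101000010100010011100101010110 in decimal = 2823895382

2823895382


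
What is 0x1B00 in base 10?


1B00 hex = 6912 decimal

6912


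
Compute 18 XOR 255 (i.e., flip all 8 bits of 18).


18 ^ 255 = 237

237


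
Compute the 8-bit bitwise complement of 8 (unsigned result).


~0b1000 = 0b11110111 = 247 (8-bit unsigned)

247


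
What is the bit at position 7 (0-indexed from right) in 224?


0b11100000, position 7 = 1

1


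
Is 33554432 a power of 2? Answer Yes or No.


0b10000000000000000000000000. Only one bit set => Yes

Yes


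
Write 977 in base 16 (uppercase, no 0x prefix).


977 = 3D1 hex

3D1


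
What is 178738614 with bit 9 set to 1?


178738614 | (1 << 9) = 178738614 | 512 = 178739126

178739126


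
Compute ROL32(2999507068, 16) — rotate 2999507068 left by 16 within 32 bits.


Rotate 0b10110010110010001101100001111100 left by 16 (32-bit) = 0b11011000011111001011001011001000 = 3632050888

3632050888


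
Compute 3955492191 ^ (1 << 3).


3955492191 ^ (1 << 3) = 3955492191 ^ 8 = 3955492183

3955492183


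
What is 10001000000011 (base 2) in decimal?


10001000000011 in decimal = 8707

8707


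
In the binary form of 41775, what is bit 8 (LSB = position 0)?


0b1010001100101111, position 8 = 1

1


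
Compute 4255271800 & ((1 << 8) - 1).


4255271800 & 255 = 120

120


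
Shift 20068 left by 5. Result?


0b100111001100100 << 5 = 0b10011100110010000000 = 642176

642176


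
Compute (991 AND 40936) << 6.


Step 1: 991 & 40936 = 968
Step 2: 968 << 6 = 61952

61952


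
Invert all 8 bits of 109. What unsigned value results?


109 ^ 255 = 146

146


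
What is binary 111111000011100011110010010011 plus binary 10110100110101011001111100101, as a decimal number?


111111000011100011110010010011 + 10110100110101011001111100101 = 1010101101010001111000001111000 = 1437134968

1437134968


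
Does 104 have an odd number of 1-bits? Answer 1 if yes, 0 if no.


0b1101000 has 3 ones => parity 1

1


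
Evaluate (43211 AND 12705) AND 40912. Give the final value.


Step 1: 43211 & 12705 = 8321
Step 2: 8321 & 40912 = 128

128


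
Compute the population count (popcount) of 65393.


0b1111111101110001 has 12 set bits

12


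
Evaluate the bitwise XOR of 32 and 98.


0b100000 ^ 0b1100010 = 0b1000010 = 66

66


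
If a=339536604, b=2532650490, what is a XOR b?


339536604 ^ 2532650490 = 2194261798

2194261798


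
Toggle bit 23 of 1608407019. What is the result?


1608407019 ^ (1 << 23) = 1608407019 ^ 8388608 = 1600018411

1600018411


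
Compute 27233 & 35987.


0b110101001100001 & 0b1000110010010011 = 0b100000000001 = 2049

2049


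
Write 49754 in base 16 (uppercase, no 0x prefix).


49754 = C25A hex

C25A


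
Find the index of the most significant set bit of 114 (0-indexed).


0b1110010. Highest set bit at position 6

6


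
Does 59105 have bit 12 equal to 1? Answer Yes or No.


0b1110011011100001, bit 12 = 0. No

No


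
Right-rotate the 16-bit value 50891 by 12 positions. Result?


Rotate 0b1100011011001011 right by 12 (16-bit) = 0b110110010111100 = 27836

27836


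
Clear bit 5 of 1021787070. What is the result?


1021787070 & ~(1 << 5) = 1021787038

1021787038


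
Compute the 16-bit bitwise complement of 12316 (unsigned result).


~0b11000000011100 = 0b1100111111100011 = 53219 (16-bit unsigned)

53219


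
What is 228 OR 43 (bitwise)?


0b11100100 | 0b101011 = 0b11101111 = 239

239


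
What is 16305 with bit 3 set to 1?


16305 | (1 << 3) = 16305 | 8 = 16313

16313


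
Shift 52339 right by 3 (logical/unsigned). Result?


0b1100110001110011 >> 3 = 0b1100110001110 = 6542

6542


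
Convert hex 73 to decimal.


73 hex = 115 decimal

115


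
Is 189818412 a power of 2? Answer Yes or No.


0b1011010100000110011000101100. Multiple bits set => No

No


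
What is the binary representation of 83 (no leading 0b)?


83 = 1010011 in binary

1010011


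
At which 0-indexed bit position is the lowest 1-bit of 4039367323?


0b11110000110000111101101010011011. Lowest set bit at position 0

0


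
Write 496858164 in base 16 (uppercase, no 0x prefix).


496858164 = 1D9D7434 hex

1D9D7434


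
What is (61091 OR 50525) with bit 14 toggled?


Step 1: 61091 | 50525 = 61439
Step 2: 61439 ^ (1 << 14) = 61439 ^ 16384 = 45055

45055


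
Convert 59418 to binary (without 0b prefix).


59418 = 1110100000011010 in binary

1110100000011010


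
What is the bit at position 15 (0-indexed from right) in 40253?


0b1001110100111101, position 15 = 1

1


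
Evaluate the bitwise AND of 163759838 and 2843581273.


0b1001110000101100011011011110 & 0b10101001011111011001101101011001 = 0b1001010000001000001001011000 = 155222616

155222616


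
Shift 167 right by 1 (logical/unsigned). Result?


0b10100111 >> 1 = 0b1010011 = 83

83


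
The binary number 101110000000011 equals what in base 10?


101110000000011 in decimal = 23555

23555


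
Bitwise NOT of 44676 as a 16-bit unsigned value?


~0b1010111010000100 = 0b101000101111011 = 20859 (16-bit unsigned)

20859


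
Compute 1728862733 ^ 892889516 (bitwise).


0b1100111000011000101101000001101 ^ 0b110101001110000110100110101100 = 0b1010010001101000011001110100001 = 1379152801

1379152801


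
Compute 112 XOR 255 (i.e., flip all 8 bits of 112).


112 ^ 255 = 143

143


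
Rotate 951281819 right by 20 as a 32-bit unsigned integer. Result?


Rotate 0b111000101100110110100010011011 right by 20 (32-bit) = 0b110110100010011011001110001011 = 914994059

914994059


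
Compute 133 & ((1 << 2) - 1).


133 & 3 = 1

1


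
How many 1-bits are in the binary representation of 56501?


0b1101110010110101 has 10 set bits

10


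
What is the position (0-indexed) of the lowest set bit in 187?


0b10111011. Lowest set bit at position 0

0


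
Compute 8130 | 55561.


0b1111111000010 | 0b1101100100001001 = 0b1101111111001011 = 57291

57291


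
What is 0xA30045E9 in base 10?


A30045E9 hex = 2734704105 decimal

2734704105


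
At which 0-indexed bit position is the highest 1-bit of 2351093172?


0b10001100001000101101010110110100. Highest set bit at position 31

31


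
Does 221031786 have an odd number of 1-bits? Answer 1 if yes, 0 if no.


0b1101001011001010110101101010 has 15 ones => parity 1

1


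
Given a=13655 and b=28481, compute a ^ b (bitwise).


13655 ^ 28481 = 23062

23062


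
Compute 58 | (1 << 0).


58 | (1 << 0) = 58 | 1 = 59

59


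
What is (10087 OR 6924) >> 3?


Step 1: 10087 | 6924 = 16239
Step 2: 16239 >> 3 = 2029

2029


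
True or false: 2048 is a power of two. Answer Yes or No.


0b100000000000. Only one bit set => Yes

Yes


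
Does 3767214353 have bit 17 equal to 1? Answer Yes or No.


0b11100000100010110010000100010001, bit 17 = 1. Yes

Yes


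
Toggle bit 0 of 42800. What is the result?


42800 ^ (1 << 0) = 42800 ^ 1 = 42801

42801


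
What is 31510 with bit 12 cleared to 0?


31510 & ~(1 << 12) = 27414

27414


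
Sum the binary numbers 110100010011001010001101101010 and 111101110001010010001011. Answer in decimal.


110100010011001010001101101010 + 111101110001010010001011 = 110101010000111011011111110101 = 893630453

893630453


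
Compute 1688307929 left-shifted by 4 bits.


0b1100100101000011000100011011001 << 4 = 0b11001001010000110001000110110010000 = 27012926864

27012926864


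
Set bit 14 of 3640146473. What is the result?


3640146473 | (1 << 14) = 3640146473 | 16384 = 3640162857

3640162857


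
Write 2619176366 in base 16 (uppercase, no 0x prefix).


2619176366 = 9C1D75AE hex

9C1D75AE


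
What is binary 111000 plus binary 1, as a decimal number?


111000 + 1 = 111001 = 57

57


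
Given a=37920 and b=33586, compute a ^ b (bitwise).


37920 ^ 33586 = 5906

5906


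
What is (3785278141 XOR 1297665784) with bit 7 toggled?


Step 1: 3785278141 ^ 1297665784 = 2898660421
Step 2: 2898660421 ^ (1 << 7) = 2898660421 ^ 128 = 2898660549

2898660549


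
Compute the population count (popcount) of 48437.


0b1011110100110101 has 10 set bits

10


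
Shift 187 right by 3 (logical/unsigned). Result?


0b10111011 >> 3 = 0b10111 = 23

23


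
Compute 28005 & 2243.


0b110110101100101 & 0b100011000011 = 0b100001000001 = 2113

2113


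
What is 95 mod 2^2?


95 & 3 = 3

3


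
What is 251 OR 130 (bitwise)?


0b11111011 | 0b10000010 = 0b11111011 = 251

251


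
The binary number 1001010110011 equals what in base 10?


1001010110011 in decimal = 4787

4787


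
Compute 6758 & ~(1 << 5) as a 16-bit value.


6758 & ~(1 << 5) = 6726

6726


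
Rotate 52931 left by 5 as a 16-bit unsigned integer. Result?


Rotate 0b1100111011000011 left by 5 (16-bit) = 0b1101100001111001 = 55417

55417


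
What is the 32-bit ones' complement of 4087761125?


4087761125 ^ 4294967295 = 207206170

207206170


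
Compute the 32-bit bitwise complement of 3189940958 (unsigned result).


~0b10111110001000101010001011011110 = 0b1000001110111010101110100100001 = 1105026337 (32-bit unsigned)

1105026337


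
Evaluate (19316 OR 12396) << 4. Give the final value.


Step 1: 19316 | 12396 = 31612
Step 2: 31612 << 4 = 505792

505792


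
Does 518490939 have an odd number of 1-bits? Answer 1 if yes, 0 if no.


0b11110111001111000101100111011 has 19 ones => parity 1

1


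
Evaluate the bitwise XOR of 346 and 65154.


0b101011010 ^ 0b1111111010000010 = 0b1111111111011000 = 65496

65496


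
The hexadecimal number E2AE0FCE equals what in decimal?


E2AE0FCE hex = 3803058126 decimal

3803058126


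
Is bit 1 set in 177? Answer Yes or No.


0b10110001, bit 1 = 0. No

No


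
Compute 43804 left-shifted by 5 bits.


0b1010101100011100 << 5 = 0b101010110001110000000 = 1401728

1401728


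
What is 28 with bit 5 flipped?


28 ^ (1 << 5) = 28 ^ 32 = 60

60


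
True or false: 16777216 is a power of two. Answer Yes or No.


0b1000000000000000000000000. Only one bit set => Yes

Yes


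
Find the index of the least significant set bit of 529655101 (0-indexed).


0b11111100100011110010100111101. Lowest set bit at position 0

0


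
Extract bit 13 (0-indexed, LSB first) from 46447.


0b1011010101101111, position 13 = 1

1


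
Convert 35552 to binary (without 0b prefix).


35552 = 1000101011100000 in binary

1000101011100000


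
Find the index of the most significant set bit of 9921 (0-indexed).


0b10011011000001. Highest set bit at position 13

13


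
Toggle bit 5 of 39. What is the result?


39 ^ (1 << 5) = 39 ^ 32 = 7

7


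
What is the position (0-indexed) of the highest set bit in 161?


0b10100001. Highest set bit at position 7

7


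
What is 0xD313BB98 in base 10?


D313BB98 hex = 3541285784 decimal

3541285784


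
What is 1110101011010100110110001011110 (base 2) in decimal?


1110101011010100110110001011110 in decimal = 1969908830

1969908830


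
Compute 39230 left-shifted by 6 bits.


0b1001100100111110 << 6 = 0b1001100100111110000000 = 2510720

2510720


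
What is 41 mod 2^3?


41 & 7 = 1

1


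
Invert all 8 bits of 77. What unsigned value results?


77 ^ 255 = 178

178


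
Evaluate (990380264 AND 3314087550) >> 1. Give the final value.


Step 1: 990380264 & 3314087550 = 17301608
Step 2: 17301608 >> 1 = 8650804

8650804


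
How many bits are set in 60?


0b111100 has 4 set bits

4


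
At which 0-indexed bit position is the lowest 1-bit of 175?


0b10101111. Lowest set bit at position 0

0


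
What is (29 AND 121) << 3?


Step 1: 29 & 121 = 25
Step 2: 25 << 3 = 200

200


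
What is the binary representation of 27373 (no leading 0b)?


27373 = 110101011101101 in binary

110101011101101


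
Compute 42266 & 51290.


0b1010010100011010 & 0b1100100001011010 = 0b1000000000011010 = 32794

32794


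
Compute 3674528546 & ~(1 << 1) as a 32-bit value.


3674528546 & ~(1 << 1) = 3674528544

3674528544


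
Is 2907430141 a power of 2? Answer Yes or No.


0b10101101010010111101110011111101. Multiple bits set => No

No


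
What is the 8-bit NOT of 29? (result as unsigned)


~0b11101 = 0b11100010 = 226 (8-bit unsigned)

226


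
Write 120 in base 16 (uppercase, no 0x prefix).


120 = 78 hex

78


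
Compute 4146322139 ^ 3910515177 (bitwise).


0b11110111001000111101101011011011 ^ 0b11101001000101011011100111101001 = 0b11110001101100110001100110010 = 506880818

506880818


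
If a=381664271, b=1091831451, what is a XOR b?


381664271 ^ 1091831451 = 1470872212

1470872212


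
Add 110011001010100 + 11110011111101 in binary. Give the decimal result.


110011001010100 + 11110011111101 = 1010001101010001 = 41809

41809


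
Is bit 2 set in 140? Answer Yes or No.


0b10001100, bit 2 = 1. Yes

Yes


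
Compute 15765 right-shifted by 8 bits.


0b11110110010101 >> 8 = 0b111101 = 61

61


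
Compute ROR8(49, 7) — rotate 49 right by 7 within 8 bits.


Rotate 0b110001 right by 7 (8-bit) = 0b1100010 = 98

98


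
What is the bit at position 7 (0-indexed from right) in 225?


0b11100001, position 7 = 1

1


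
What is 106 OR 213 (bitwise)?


0b1101010 | 0b11010101 = 0b11111111 = 255

255


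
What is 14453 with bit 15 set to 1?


14453 | (1 << 15) = 14453 | 32768 = 47221

47221


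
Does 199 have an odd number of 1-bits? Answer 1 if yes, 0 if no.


0b11000111 has 5 ones => parity 1

1


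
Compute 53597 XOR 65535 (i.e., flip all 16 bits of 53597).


53597 ^ 65535 = 11938

11938


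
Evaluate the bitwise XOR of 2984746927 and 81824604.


0b10110001111001111001111110101111 ^ 0b100111000001000101101011100 = 0b10110101000001110001010011110011 = 3037140211

3037140211


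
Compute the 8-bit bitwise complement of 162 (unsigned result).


~0b10100010 = 0b1011101 = 93 (8-bit unsigned)

93


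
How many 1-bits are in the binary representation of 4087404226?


0b11110011101000001101011011000010 has 16 set bits

16


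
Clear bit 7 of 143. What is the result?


143 & ~(1 << 7) = 15

15


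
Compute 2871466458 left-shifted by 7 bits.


0b10101011001001110001100111011010 << 7 = 0b101010110010011100011001110110100000000 = 367547706624

367547706624


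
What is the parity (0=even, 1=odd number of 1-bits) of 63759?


0b1111100100001111 has 10 ones => parity 0

0


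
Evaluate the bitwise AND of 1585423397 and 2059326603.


0b1011110011111111010010000100101 & 0b1111010101111101101010010001011 = 0b1011010001111101000010000000001 = 1514046465

1514046465


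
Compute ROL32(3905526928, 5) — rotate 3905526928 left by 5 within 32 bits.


Rotate 0b11101000110010011001110010010000 left by 5 (32-bit) = 0b11001001100111001001000011101 = 422810141

422810141


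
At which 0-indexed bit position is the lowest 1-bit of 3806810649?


0b11100010111001110101001000011001. Lowest set bit at position 0

0


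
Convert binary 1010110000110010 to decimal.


1010110000110010 in decimal = 44082

44082


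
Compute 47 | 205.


0b101111 | 0b11001101 = 0b11101111 = 239

239


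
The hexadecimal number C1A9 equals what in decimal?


C1A9 hex = 49577 decimal

49577


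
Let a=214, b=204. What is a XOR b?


214 ^ 204 = 26

26


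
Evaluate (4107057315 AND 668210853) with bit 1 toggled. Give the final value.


Step 1: 4107057315 & 668210853 = 616829089
Step 2: 616829089 ^ (1 << 1) = 616829089 ^ 2 = 616829091

616829091


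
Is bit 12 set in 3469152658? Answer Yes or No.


0b11001110110001110001000110010010, bit 12 = 1. Yes

Yes


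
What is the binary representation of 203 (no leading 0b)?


203 = 11001011 in binary

11001011


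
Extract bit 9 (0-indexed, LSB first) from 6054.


0b1011110100110, position 9 = 1

1


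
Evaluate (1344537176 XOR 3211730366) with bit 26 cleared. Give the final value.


Step 1: 1344537176 ^ 3211730366 = 4014677990
Step 2: 4014677990 & ~(1 << 26) = 3947569126

3947569126


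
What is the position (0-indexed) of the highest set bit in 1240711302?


0b1001001111100111100000010000110. Highest set bit at position 30

30


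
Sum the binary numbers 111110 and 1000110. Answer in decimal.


111110 + 1000110 = 10000100 = 132

132


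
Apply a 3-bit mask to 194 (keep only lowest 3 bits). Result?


194 & 7 = 2

2


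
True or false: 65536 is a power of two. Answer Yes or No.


0b10000000000000000. Only one bit set => Yes

Yes


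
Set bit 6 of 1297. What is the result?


1297 | (1 << 6) = 1297 | 64 = 1361

1361


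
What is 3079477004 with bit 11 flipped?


3079477004 ^ (1 << 11) = 3079477004 ^ 2048 = 3079479052

3079479052


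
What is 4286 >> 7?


0b1000010111110 >> 7 = 0b100001 = 33

33


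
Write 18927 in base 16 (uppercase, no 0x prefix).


18927 = 49EF hex

49EF


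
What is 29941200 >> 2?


0b1110010001101110111010000 >> 2 = 0b11100100011011101110100 = 7485300

7485300


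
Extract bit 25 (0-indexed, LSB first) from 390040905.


0b10111001111111000110101001001, position 25 = 1

1


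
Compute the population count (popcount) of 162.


0b10100010 has 3 set bits

3


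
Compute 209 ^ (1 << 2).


209 ^ (1 << 2) = 209 ^ 4 = 213

213


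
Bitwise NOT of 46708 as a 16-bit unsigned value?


~0b1011011001110100 = 0b100100110001011 = 18827 (16-bit unsigned)

18827


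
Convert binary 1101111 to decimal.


1101111 in decimal = 111

111


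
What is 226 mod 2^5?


226 & 31 = 2

2


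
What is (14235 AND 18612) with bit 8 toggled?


Step 1: 14235 & 18612 = 144
Step 2: 144 ^ (1 << 8) = 144 ^ 256 = 400

400


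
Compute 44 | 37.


0b101100 | 0b100101 = 0b101101 = 45

45


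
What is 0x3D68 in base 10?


3D68 hex = 15720 decimal

15720


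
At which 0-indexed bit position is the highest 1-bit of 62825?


0b1111010101101001. Highest set bit at position 15

15


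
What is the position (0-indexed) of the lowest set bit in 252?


0b11111100. Lowest set bit at position 2

2


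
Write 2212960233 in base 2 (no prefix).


2212960233 = 10000011111001110001011111101001 in binary

10000011111001110001011111101001


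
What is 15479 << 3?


0b11110001110111 << 3 = 0b11110001110111000 = 123832

123832


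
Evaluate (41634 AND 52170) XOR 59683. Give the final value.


Step 1: 41634 & 52170 = 33410
Step 2: 33410 ^ 59683 = 27553

27553


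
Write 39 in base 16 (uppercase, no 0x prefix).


39 = 27 hex

27


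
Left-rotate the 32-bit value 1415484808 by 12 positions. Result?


Rotate 0b1010100010111101001010110001000 left by 12 (32-bit) = 0b11101001010110001000010101000101 = 3914892613

3914892613


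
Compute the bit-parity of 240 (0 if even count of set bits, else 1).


0b11110000 has 4 ones => parity 0

0


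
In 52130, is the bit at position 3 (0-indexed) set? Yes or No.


0b1100101110100010, bit 3 = 0. No

No


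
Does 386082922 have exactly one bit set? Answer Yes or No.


0b10111000000110010100001101010. Multiple bits set => No

No


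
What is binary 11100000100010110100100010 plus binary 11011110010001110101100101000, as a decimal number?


11100000100010110100100010 + 11011110010001110101100101000 = 11111010010110001100001001010 = 525015114

525015114


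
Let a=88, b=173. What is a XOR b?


88 ^ 173 = 245

245


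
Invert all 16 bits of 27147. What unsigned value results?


27147 ^ 65535 = 38388

38388


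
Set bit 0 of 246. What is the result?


246 | (1 << 0) = 246 | 1 = 247

247


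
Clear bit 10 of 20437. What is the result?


20437 & ~(1 << 10) = 19413

19413


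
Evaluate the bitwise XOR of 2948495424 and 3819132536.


0b10101111101111100111100001000000 ^ 0b11100011101000110101011001111000 = 0b1001100000111010010111000111000 = 1276980792

1276980792


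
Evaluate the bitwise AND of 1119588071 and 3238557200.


0b1000010101110111000111011100111 & 0b11000001000010000111011000010000 = 0b1000000000010000000011000000000 = 1074267648

1074267648


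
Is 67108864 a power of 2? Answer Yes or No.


0b100000000000000000000000000. Only one bit set => Yes

Yes


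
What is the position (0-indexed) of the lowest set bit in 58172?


0b1110001100111100. Lowest set bit at position 2

2


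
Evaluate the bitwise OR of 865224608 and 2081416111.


0b110011100100100100011110100000 | 0b1111100000011111110001110101111 = 0b1111111100111111110011110101111 = 2141185967

2141185967


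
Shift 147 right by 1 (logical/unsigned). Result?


0b10010011 >> 1 = 0b1001001 = 73

73


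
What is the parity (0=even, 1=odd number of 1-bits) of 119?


0b1110111 has 6 ones => parity 0

0


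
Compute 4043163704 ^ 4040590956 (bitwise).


0b11110000111111011100100000111000 ^ 0b11110000110101101000011001101100 = 0b1010110100111001010100 = 2838100

2838100


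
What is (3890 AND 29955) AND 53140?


Step 1: 3890 & 29955 = 1282
Step 2: 1282 & 53140 = 1280

1280


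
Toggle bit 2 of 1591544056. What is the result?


1591544056 ^ (1 << 2) = 1591544056 ^ 4 = 1591544060

1591544060


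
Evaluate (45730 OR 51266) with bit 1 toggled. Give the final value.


Step 1: 45730 | 51266 = 64226
Step 2: 64226 ^ (1 << 1) = 64226 ^ 2 = 64224

64224


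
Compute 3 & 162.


0b11 & 0b10100010 = 0b10 = 2

2


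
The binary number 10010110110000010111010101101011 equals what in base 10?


10010110110000010111010101101011 in decimal = 2529260907

2529260907


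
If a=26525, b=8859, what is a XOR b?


26525 ^ 8859 = 17670

17670


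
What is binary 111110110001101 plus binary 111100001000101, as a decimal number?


111110110001101 + 111100001000101 = 1111010111010010 = 62930

62930


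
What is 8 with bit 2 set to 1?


8 | (1 << 2) = 8 | 4 = 12

12


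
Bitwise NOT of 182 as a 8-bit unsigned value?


~0b10110110 = 0b1001001 = 73 (8-bit unsigned)

73


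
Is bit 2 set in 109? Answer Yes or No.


0b1101101, bit 2 = 1. Yes

Yes


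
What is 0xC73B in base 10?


C73B hex = 51003 decimal

51003


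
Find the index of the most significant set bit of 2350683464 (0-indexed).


0b10001100000111001001010101001000. Highest set bit at position 31

31


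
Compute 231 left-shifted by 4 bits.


0b11100111 << 4 = 0b111001110000 = 3696

3696


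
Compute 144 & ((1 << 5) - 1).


144 & 31 = 16

16


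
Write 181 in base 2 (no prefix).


181 = 10110101 in binary

10110101


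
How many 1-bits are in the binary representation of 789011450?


0b101111000001110101101111111010 has 19 set bits

19


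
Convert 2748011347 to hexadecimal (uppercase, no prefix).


2748011347 = A3CB5353 hex

A3CB5353


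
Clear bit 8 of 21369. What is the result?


21369 & ~(1 << 8) = 21113

21113


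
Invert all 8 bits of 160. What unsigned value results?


160 ^ 255 = 95

95


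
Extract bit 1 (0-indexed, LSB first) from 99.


0b1100011, position 1 = 1

1


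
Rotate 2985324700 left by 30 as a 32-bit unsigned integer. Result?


Rotate 0b10110001111100000111000010011100 left by 30 (32-bit) = 0b101100011111000001110000100111 = 746331175

746331175


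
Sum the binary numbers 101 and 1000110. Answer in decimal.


101 + 1000110 = 1001011 = 75

75


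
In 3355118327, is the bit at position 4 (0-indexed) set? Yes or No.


0b11000111111110110000101011110111, bit 4 = 1. Yes

Yes


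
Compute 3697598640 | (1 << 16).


3697598640 | (1 << 16) = 3697598640 | 65536 = 3697664176

3697664176


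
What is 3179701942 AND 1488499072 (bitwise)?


0b10111101100001100110011010110110 & 0b1011000101110001011000110000000 = 0b11000100000000010000010000000 = 411050112

411050112


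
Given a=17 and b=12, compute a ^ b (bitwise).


17 ^ 12 = 29

29


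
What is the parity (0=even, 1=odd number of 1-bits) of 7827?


0b1111010010011 has 8 ones => parity 0

0


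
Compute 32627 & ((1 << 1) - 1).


32627 & 1 = 1

1


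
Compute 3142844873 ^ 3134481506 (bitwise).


0b10111011010101000000000111001001 ^ 0b10111010110101000110010001100010 = 0b1100000000110010110101011 = 25191851

25191851


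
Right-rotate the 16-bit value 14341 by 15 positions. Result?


Rotate 0b11100000000101 right by 15 (16-bit) = 0b111000000001010 = 28682

28682


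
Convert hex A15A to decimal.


A15A hex = 41306 decimal

41306


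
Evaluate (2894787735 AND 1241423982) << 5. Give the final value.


Step 1: 2894787735 & 1241423982 = 143302662
Step 2: 143302662 << 5 = 4585685184

4585685184


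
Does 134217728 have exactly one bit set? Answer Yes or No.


0b1000000000000000000000000000. Only one bit set => Yes

Yes


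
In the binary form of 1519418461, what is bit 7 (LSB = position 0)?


0b1011010100100000111110001011101, position 7 = 0

0


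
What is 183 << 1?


0b10110111 << 1 = 0b101101110 = 366

366


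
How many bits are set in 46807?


0b1011011011010111 has 11 set bits

11


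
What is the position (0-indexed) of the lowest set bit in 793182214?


0b101111010001110000000000000110. Lowest set bit at position 1

1


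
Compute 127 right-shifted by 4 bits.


0b1111111 >> 4 = 0b111 = 7

7


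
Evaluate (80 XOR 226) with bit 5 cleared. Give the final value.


Step 1: 80 ^ 226 = 178
Step 2: 178 & ~(1 << 5) = 146

146


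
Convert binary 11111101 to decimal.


11111101 in decimal = 253

253


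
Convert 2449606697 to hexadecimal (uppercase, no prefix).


2449606697 = 92020829 hex

92020829


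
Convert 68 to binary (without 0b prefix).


68 = 1000100 in binary

1000100


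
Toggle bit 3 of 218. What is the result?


218 ^ (1 << 3) = 218 ^ 8 = 210

210


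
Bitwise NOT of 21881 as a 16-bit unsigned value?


~0b101010101111001 = 0b1010101010000110 = 43654 (16-bit unsigned)

43654


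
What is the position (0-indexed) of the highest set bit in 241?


0b11110001. Highest set bit at position 7

7


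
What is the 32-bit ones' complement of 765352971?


765352971 ^ 4294967295 = 3529614324

3529614324


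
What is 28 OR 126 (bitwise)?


0b11100 | 0b1111110 = 0b1111110 = 126

126


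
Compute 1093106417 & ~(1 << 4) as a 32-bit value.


1093106417 & ~(1 << 4) = 1093106401

1093106401


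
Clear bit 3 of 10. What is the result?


10 & ~(1 << 3) = 2

2


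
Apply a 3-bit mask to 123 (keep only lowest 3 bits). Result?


123 & 7 = 3

3


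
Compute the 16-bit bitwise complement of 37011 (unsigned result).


~0b1001000010010011 = 0b110111101101100 = 28524 (16-bit unsigned)

28524


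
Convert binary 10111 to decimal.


10111 in decimal = 23

23


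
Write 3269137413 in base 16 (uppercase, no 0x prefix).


3269137413 = C2DB1405 hex

C2DB1405


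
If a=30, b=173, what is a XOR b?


30 ^ 173 = 179

179


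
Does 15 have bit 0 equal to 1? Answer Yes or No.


0b1111, bit 0 = 1. Yes

Yes


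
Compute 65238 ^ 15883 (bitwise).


0b1111111011010110 ^ 0b11111000001011 = 0b1100000011011101 = 49373

49373


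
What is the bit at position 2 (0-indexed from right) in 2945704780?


0b10101111100100111110001101001100, position 2 = 1

1


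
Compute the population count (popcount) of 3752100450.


0b11011111101001001000001001100010 has 15 set bits

15


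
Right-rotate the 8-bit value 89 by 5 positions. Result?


Rotate 0b1011001 right by 5 (8-bit) = 0b11001010 = 202

202


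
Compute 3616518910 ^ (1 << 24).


3616518910 ^ (1 << 24) = 3616518910 ^ 16777216 = 3599741694

3599741694


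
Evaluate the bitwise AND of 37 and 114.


0b100101 & 0b1110010 = 0b100000 = 32

32


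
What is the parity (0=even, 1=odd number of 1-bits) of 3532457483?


0b11010010100011010000011000001011 has 13 ones => parity 1

1


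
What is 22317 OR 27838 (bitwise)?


0b101011100101101 | 0b110110010111110 = 0b111111110111111 = 32703

32703


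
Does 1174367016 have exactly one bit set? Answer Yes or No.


0b1000101111111110110101100101000. Multiple bits set => No

No


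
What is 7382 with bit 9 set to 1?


7382 | (1 << 9) = 7382 | 512 = 7894

7894


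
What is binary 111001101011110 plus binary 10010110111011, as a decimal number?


111001101011110 + 10010110111011 = 1001100100011001 = 39193

39193


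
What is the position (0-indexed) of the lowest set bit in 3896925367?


0b11101000010001100101110010110111. Lowest set bit at position 0

0


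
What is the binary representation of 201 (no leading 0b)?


201 = 11001001 in binary

11001001


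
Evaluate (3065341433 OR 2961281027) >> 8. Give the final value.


Step 1: 3065341433 | 2961281027 = 3065378299
Step 2: 3065378299 >> 8 = 11974133

11974133


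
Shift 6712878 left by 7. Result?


0b11001100110111000101110 << 7 = 0b110011001101110001011100000000 = 859248384

859248384


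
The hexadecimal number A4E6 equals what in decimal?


A4E6 hex = 42214 decimal

42214


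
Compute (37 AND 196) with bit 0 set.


Step 1: 37 & 196 = 4
Step 2: 4 | (1 << 0) = 4 | 1 = 5

5


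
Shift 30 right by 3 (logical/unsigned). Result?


0b11110 >> 3 = 0b11 = 3

3


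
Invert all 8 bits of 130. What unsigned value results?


130 ^ 255 = 125

125


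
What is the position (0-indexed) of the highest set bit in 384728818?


0b10110111011100111111011110010. Highest set bit at position 28

28


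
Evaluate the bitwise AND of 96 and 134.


0b1100000 & 0b10000110 = 0b0 = 0

0


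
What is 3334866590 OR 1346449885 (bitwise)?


0b11000110110001100000011010011110 | 0b1010000010000010011000111011101 = 0b11010110110001110011011111011111 = 3603380191

3603380191


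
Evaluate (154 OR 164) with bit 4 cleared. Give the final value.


Step 1: 154 | 164 = 190
Step 2: 190 & ~(1 << 4) = 174

174


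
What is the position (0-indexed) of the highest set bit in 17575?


0b100010010100111. Highest set bit at position 14

14


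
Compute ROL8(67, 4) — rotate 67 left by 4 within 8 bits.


Rotate 0b1000011 left by 4 (8-bit) = 0b110100 = 52

52


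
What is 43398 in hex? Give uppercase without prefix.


43398 = A986 hex

A986


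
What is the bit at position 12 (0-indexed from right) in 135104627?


0b1000000011011000100001110011, position 12 = 0

0


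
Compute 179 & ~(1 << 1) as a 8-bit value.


179 & ~(1 << 1) = 177

177


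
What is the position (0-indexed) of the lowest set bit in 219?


0b11011011. Lowest set bit at position 0

0


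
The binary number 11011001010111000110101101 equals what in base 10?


11011001010111000110101101 in decimal = 56979885

56979885


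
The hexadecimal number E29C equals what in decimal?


E29C hex = 58012 decimal

58012


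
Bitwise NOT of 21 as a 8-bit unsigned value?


~0b10101 = 0b11101010 = 234 (8-bit unsigned)

234


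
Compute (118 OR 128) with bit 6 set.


Step 1: 118 | 128 = 246
Step 2: 246 | (1 << 6) = 246 | 64 = 246

246


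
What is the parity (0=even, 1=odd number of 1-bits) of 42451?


0b1010010111010011 has 9 ones => parity 1

1


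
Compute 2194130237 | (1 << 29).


2194130237 | (1 << 29) = 2194130237 | 536870912 = 2731001149

2731001149


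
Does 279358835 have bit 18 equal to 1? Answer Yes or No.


0b10000101001101010110101110011, bit 18 = 1. Yes

Yes


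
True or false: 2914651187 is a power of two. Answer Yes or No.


0b10101101101110100000110000110011. Multiple bits set => No

No


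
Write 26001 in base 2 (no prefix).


26001 = 110010110010001 in binary

110010110010001


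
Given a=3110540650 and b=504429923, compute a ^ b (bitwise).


3110540650 ^ 504429923 = 2809653257

2809653257


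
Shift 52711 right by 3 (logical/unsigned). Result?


0b1100110111100111 >> 3 = 0b1100110111100 = 6588

6588


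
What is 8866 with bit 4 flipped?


8866 ^ (1 << 4) = 8866 ^ 16 = 8882

8882


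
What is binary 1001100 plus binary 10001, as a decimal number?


1001100 + 10001 = 1011101 = 93

93


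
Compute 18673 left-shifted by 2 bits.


0b100100011110001 << 2 = 0b10010001111000100 = 74692

74692


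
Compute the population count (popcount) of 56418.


0b1101110001100010 has 8 set bits

8


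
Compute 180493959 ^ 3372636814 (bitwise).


0b1010110000100001111010000111 ^ 0b11001001000001100101101010001110 = 0b11000011110001000100010000001001 = 3284419593

3284419593


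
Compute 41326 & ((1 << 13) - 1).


41326 & 8191 = 366

366


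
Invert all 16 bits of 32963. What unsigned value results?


32963 ^ 65535 = 32572

32572


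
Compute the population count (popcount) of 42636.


0b1010011010001100 has 7 set bits

7


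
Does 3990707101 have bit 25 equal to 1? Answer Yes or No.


0b11101101110111010101101110011101, bit 25 = 0. No

No


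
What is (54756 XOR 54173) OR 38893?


Step 1: 54756 ^ 54173 = 1657
Step 2: 1657 | 38893 = 38909

38909


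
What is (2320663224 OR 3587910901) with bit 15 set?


Step 1: 2320663224 | 3587910901 = 3755716349
Step 2: 3755716349 | (1 << 15) = 3755716349 | 32768 = 3755716349

3755716349


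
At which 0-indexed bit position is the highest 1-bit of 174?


0b10101110. Highest set bit at position 7

7


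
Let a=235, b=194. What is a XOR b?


235 ^ 194 = 41

41


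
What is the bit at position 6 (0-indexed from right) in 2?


0b10, position 6 = 0

0


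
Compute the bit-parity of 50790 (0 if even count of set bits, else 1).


0b1100011001100110 has 8 ones => parity 0

0


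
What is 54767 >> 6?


0b1101010111101111 >> 6 = 0b1101010111 = 855

855


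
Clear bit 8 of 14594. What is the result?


14594 & ~(1 << 8) = 14338

14338


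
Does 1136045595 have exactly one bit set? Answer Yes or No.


0b1000011101101101010111000011011. Multiple bits set => No

No


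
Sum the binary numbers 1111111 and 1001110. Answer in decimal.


1111111 + 1001110 = 11001101 = 205

205


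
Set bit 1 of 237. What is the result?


237 | (1 << 1) = 237 | 2 = 239

239


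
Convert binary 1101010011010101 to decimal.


1101010011010101 in decimal = 54485

54485


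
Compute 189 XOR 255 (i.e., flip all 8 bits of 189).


189 ^ 255 = 66

66


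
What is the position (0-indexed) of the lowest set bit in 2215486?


0b1000011100111000111110. Lowest set bit at position 1

1


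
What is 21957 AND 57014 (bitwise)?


0b101010111000101 & 0b1101111010110110 = 0b101010010000100 = 21636

21636
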